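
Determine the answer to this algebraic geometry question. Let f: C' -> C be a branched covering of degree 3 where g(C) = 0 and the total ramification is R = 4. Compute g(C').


Riemann-Hurwitz formula: 2g' - 2 = d(2g - 2) + R
Given: d = 3, g = 0, R = 4
2g' - 2 = 3*(2*0 - 2) + 4
2g' - 2 = 3*(-2) + 4
2g' - 2 = -6 + 4 = -2
2g' = 0
g' = 0

0


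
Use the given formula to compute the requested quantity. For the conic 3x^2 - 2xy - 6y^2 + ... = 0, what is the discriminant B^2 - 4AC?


The discriminant of a conic Ax^2 + Bxy + Cy^2 + ... = 0 is B^2 - 4AC.
B^2 = (-2)^2 = 4
4AC = 4*3*(-6) = -72
Discriminant = 4 + 72 = 76

76


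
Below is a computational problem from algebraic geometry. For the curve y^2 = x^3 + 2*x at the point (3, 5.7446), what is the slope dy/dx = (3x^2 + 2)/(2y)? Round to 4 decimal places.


Using implicit differentiation of y^2 = x^3 + 2*x:
2y * dy/dx = 3x^2 + 2
dy/dx = (3x^2 + 2)/(2y)
Numerator: 3*3^2 + 2 = 29
Denominator: 2*5.7446 = 11.4892
dy/dx = 29/11.4892 = 2.5241

2.5241


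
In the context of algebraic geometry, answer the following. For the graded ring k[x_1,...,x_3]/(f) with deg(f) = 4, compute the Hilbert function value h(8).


For R = k[x_1,...,x_n]/(f) with f homogeneous of degree e:
The Hilbert series is (1 - t^e)/(1 - t)^n.
So h(d) = C(d+n-1, n-1) - C(d-e+n-1, n-1) for d >= e.
With n=3, e=4, d=8:
C(8+3-1, 3-1) = C(10, 2) = 45
C(8-4+3-1, 3-1) = C(6, 2) = 15
h(8) = 45 - 15 = 30

30


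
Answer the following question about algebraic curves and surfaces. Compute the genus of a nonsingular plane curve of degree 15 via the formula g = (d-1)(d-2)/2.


Using the genus formula for smooth plane curves:
g = (d-1)(d-2)/2
g = (15-1)(15-2)/2
g = 14*13/2
g = 182/2 = 91

91


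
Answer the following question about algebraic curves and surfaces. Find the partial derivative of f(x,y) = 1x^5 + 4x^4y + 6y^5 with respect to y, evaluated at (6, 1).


df/dy = 4*x^4 + 5*6*y^4
At (6,1): 4*6^4 + 5*6*1^4
= 5184 + 30
= 5214

5214


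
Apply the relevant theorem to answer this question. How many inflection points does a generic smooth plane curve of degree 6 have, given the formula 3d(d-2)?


For a general smooth plane curve C of degree d, the inflection points are
the intersection of C with its Hessian curve, which has degree 3(d-2).
By Bezout, the total intersection number is d * 3(d-2) = 6 * 12 = 72.
For a general curve every flex is ordinary, so each contributes
multiplicity 1 to C·Hess(C), and the number of distinct inflection
points is 3d(d-2).
Inflection points = 3*6*(6-2) = 3*6*4 = 72

72


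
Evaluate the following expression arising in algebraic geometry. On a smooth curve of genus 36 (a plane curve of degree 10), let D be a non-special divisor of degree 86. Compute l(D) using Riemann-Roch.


First, compute the genus of a smooth plane curve of degree 10:
g = (d-1)(d-2)/2 = (10-1)(10-2)/2 = 36
For a non-special divisor D (i.e., h^1(D) = 0), Riemann-Roch gives:
l(D) = deg(D) - g + 1
Since deg(D) = 86 >= 2g - 1 = 71, D is non-special.
l(D) = 86 - 36 + 1 = 51

51


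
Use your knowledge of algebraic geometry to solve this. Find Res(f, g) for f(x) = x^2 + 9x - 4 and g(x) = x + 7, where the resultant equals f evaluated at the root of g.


For Res(f, x - c), we evaluate f at x = c.
f(-7) = (-7)^2 + 9*(-7) - 4
= 49 - 63 - 4
= -14 - 4 = -18
Res(f, g) = -18

-18


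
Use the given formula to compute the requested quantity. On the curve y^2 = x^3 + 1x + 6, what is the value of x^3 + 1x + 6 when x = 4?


Compute x^3 + 1x + 6 at x = 4:
x^3 = 4^3 = 64
1*x = 1*4 = 4
Sum: 64 + 4 + 6 = 74

74


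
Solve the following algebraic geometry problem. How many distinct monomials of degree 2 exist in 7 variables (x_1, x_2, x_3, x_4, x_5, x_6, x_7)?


The number of degree-2 monomials in 7 variables is C(d+n-1, n-1).
= C(2+7-1, 7-1) = C(8, 6)
= 28

28


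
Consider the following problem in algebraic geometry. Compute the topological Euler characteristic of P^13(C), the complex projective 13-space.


The complex projective space P^13 has one cell in each even real dimension 0, 2, ..., 26.
The cohomology groups are H^{2k}(P^13) = Z for k = 0,...,13, and 0 otherwise.
Euler characteristic = sum of Betti numbers = 1 per even-dimensional cohomology group.
chi(P^13) = 13 + 1 = 14

14


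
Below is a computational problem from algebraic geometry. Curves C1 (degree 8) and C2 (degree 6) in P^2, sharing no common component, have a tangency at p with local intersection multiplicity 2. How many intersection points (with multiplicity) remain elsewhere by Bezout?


By Bezout's theorem, the total intersection number is d1 * d2.
Total = 8 * 6 = 48
Intersection multiplicity at p = 2
Remaining intersections = 48 - 2 = 46

46


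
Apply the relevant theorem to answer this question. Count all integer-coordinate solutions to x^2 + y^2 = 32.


Systematically check integer values of x where x^2 <= 32.
For each valid x, check if 32 - x^2 is a perfect square.
x=4: 32 - 16 = 16, sqrt = 4 (valid)
Total integer solutions found: 4

4


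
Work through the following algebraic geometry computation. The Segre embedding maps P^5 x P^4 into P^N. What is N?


The Segre embedding maps P^m x P^n into P^N via
all products of coordinates from each factor.
N = (m+1)(n+1) - 1
N = (5+1)(4+1) - 1
N = 6*5 - 1
N = 30 - 1 = 29

29


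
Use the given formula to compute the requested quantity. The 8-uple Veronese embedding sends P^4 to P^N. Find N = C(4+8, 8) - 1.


The Veronese embedding v_d: P^n -> P^N maps each point to all
degree-d monomials in n+1 homogeneous coordinates.
N = C(n+d, d) - 1
N = C(4+8, 8) - 1
N = C(12, 8) - 1
C(12, 8) = 495
N = 495 - 1 = 494

494


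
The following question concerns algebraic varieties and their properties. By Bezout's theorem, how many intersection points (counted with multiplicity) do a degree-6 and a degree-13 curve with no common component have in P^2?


Bezout's theorem states the intersection count equals the product of degrees.
Intersection count = 6 * 13 = 78

78


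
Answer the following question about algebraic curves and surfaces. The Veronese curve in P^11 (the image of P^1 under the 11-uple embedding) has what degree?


The rational normal curve in P^11 is the image of P^1 under the 11-uple Veronese.
A general hyperplane in P^11 pulls back to a degree-11 form on P^1, which has 11 zeros,
so the curve meets a general hyperplane in 11 points. Degree = 11.

11


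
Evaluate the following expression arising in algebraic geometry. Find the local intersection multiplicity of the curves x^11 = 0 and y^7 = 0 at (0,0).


The intersection multiplicity of V(x^a) and V(y^b) at the origin is:
I(O; V(x^11), V(y^7)) = dim_k(k[x,y]/(x^11, y^7))
A basis for k[x,y]/(x^11, y^7) is the set of monomials x^i * y^j
where 0 <= i < 11 and 0 <= j < 7.
The number of such monomials is 11 * 7 = 77

77


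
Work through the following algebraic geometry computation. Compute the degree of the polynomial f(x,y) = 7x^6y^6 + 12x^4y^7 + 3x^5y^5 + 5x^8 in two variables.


Examine each term for its total degree (sum of exponents).
  Term '7x^6y^6' has total degree 6+6 = 12.
  Term '12x^4y^7' has total degree 4+7 = 11.
  Term '3x^5y^5' has total degree 5+5 = 10.
  Term '5x^8' has total degree 8+0 = 8.
The maximum total degree among all terms is 12.

12


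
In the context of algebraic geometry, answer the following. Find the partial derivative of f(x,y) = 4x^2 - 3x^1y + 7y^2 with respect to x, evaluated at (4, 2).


df/dx = 2*4*x^1 + 1*(-3)*x^0*y
At (4,2): 2*4*4^1 + 1*(-3)*4^0*2
= 32 - 6
= 26

26


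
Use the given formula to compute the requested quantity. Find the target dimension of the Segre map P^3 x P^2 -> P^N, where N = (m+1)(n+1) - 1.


The Segre embedding maps P^m x P^n into P^N via
all products of coordinates from each factor.
N = (m+1)(n+1) - 1
N = (3+1)(2+1) - 1
N = 4*3 - 1
N = 12 - 1 = 11

11


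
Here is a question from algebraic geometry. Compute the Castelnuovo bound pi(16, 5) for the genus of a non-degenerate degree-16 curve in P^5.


Castelnuovo's bound: write d - 1 = m(r-1) + epsilon with 0 <= epsilon < r-1.
d - 1 = 16 - 1 = 15
r - 1 = 5 - 1 = 4
15 = 3*4 + 3, so m = 3, epsilon = 3
pi(d, r) = m(m-1)(r-1)/2 + m*epsilon
= 3*2*4/2 + 3*3
= 24/2 + 9
= 12 + 9 = 21

21


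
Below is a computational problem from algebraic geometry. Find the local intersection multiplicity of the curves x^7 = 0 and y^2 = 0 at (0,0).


The intersection multiplicity of V(x^a) and V(y^b) at the origin is:
I(O; V(x^7), V(y^2)) = dim_k(k[x,y]/(x^7, y^2))
A basis for k[x,y]/(x^7, y^2) is the set of monomials x^i * y^j
where 0 <= i < 7 and 0 <= j < 2.
The number of such monomials is 7 * 2 = 14

14


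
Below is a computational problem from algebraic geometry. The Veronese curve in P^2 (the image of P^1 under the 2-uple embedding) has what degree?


The rational normal curve in P^2 is the image of P^1 under the 2-uple Veronese.
A general hyperplane in P^2 pulls back to a degree-2 form on P^1, which has 2 zeros,
so the curve meets a general hyperplane in 2 points. Degree = 2.

2


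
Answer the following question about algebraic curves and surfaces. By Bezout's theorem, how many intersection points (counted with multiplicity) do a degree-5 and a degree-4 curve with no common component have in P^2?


Bezout's theorem states the intersection count equals the product of degrees.
Intersection count = 5 * 4 = 20

20


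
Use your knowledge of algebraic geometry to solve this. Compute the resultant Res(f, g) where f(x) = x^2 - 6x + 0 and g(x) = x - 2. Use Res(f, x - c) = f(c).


For Res(f, x - c), we evaluate f at x = c.
f(2) = 2^2 - 6*2 + 0
= 4 - 12 + 0
= -8 + 0 = -8
Res(f, g) = -8

-8


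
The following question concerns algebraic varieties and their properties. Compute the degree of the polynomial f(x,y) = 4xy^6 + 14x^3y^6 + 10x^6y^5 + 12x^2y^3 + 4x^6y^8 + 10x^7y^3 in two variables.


Examine each term for its total degree (sum of exponents).
  Term '4xy^6' has total degree 1+6 = 7.
  Term '14x^3y^6' has total degree 3+6 = 9.
  Term '10x^6y^5' has total degree 6+5 = 11.
  Term '12x^2y^3' has total degree 2+3 = 5.
  Term '4x^6y^8' has total degree 6+8 = 14.
  Term '10x^7y^3' has total degree 7+3 = 10.
The maximum total degree among all terms is 14.

14


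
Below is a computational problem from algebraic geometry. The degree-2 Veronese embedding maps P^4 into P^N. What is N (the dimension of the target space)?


The Veronese embedding v_d: P^n -> P^N maps each point to all
degree-d monomials in n+1 homogeneous coordinates.
N = C(n+d, d) - 1
N = C(4+2, 2) - 1
N = C(6, 2) - 1
C(6, 2) = 15
N = 15 - 1 = 14

14


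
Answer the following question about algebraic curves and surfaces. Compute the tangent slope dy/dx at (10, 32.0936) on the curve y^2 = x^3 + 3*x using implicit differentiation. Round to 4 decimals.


Using implicit differentiation of y^2 = x^3 + 3*x:
2y * dy/dx = 3x^2 + 3
dy/dx = (3x^2 + 3)/(2y)
Numerator: 3*10^2 + 3 = 303
Denominator: 2*32.0936 = 64.1872
dy/dx = 303/64.1872 = 4.7206

4.7206


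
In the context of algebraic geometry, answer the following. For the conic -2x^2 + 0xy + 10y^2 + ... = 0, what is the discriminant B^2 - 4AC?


The discriminant of a conic Ax^2 + Bxy + Cy^2 + ... = 0 is B^2 - 4AC.
B^2 = 0^2 = 0
4AC = 4*(-2)*10 = -80
Discriminant = 0 + 80 = 80

80


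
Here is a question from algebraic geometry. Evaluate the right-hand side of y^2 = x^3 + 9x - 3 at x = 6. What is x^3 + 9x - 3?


Compute x^3 + 9x - 3 at x = 6:
x^3 = 6^3 = 216
9*x = 9*6 = 54
Sum: 216 + 54 - 3 = 267

267


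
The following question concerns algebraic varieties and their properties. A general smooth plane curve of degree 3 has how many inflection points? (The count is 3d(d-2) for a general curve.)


For a general smooth plane curve C of degree d, the inflection points are
the intersection of C with its Hessian curve, which has degree 3(d-2).
By Bezout, the total intersection number is d * 3(d-2) = 3 * 3 = 9.
For a general curve every flex is ordinary, so each contributes
multiplicity 1 to C·Hess(C), and the number of distinct inflection
points is 3d(d-2).
Inflection points = 3*3*(3-2) = 3*3*1 = 9

9


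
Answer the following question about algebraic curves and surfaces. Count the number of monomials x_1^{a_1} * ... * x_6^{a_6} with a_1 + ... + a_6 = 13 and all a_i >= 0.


The number of degree-13 monomials in 6 variables is C(d+n-1, n-1).
= C(13+6-1, 6-1) = C(18, 5)
= 8568

8568


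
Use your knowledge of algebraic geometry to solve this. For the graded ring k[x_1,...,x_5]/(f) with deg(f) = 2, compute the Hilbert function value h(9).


For R = k[x_1,...,x_n]/(f) with f homogeneous of degree e:
The Hilbert series is (1 - t^e)/(1 - t)^n.
So h(d) = C(d+n-1, n-1) - C(d-e+n-1, n-1) for d >= e.
With n=5, e=2, d=9:
C(9+5-1, 5-1) = C(13, 4) = 715
C(9-2+5-1, 5-1) = C(11, 4) = 330
h(9) = 715 - 330 = 385

385


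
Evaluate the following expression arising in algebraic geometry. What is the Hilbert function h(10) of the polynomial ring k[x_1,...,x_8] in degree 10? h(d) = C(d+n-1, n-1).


The Hilbert function for the polynomial ring in 8 variables is:
h(d) = C(d+n-1, n-1)
h(10) = C(10+8-1, 8-1) = C(17, 7)
= 17! / (7! * 10!)
= 19448

19448


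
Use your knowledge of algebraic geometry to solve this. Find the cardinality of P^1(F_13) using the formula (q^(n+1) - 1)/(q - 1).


P^1(F_13) has (q^(n+1) - 1)/(q - 1) points.
= 13^1 + 13^0
= 13 + 1
= 14

14


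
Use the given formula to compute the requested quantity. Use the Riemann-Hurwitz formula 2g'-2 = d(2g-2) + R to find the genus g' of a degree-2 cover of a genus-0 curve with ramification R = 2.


Riemann-Hurwitz formula: 2g' - 2 = d(2g - 2) + R
Given: d = 2, g = 0, R = 2
2g' - 2 = 2*(2*0 - 2) + 2
2g' - 2 = 2*(-2) + 2
2g' - 2 = -4 + 2 = -2
2g' = 0
g' = 0

0


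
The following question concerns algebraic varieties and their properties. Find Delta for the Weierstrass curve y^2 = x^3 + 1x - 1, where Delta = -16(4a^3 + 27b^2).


Compute each component:
4a^3 = 4*1^3 = 4*1 = 4
27b^2 = 27*(-1)^2 = 27*1 = 27
4a^3 + 27b^2 = 4 + 27 = 31
Delta = -16*31 = -496

-496


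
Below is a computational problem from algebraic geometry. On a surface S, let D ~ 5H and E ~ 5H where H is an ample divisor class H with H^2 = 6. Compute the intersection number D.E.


Using bilinearity of the intersection pairing on a surface S:
(aH).(bH) = ab * (H.H)
We have H^2 = 6.
D.E = (5H).(5H) = 5*5*6
= 25*6
= 150

150


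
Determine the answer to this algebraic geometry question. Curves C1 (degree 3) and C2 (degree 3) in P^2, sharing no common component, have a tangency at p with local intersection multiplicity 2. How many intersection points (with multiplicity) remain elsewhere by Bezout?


By Bezout's theorem, the total intersection number is d1 * d2.
Total = 3 * 3 = 9
Intersection multiplicity at p = 2
Remaining intersections = 9 - 2 = 7

7


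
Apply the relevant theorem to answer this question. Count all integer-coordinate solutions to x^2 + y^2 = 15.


Systematically check integer values of x where x^2 <= 15.
For each valid x, check if 15 - x^2 is a perfect square.
Total integer solutions found: 0

0


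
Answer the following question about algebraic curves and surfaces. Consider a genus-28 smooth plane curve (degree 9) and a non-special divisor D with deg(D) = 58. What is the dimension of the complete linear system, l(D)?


First, compute the genus of a smooth plane curve of degree 9:
g = (d-1)(d-2)/2 = (9-1)(9-2)/2 = 28
For a non-special divisor D (i.e., h^1(D) = 0), Riemann-Roch gives:
l(D) = deg(D) - g + 1
Since deg(D) = 58 >= 2g - 1 = 55, D is non-special.
l(D) = 58 - 28 + 1 = 31

31


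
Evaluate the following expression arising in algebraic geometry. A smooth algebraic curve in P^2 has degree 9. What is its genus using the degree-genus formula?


Using the genus formula for smooth plane curves:
g = (d-1)(d-2)/2
g = (9-1)(9-2)/2
g = 8*7/2
g = 56/2 = 28

28


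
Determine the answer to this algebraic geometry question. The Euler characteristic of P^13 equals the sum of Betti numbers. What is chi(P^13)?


The complex projective space P^13 has one cell in each even real dimension 0, 2, ..., 26.
The cohomology groups are H^{2k}(P^13) = Z for k = 0,...,13, and 0 otherwise.
Euler characteristic = sum of Betti numbers = 1 per even-dimensional cohomology group.
chi(P^13) = 13 + 1 = 14

14


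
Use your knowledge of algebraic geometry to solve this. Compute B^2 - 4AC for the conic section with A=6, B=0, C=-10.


The discriminant of a conic Ax^2 + Bxy + Cy^2 + ... = 0 is B^2 - 4AC.
B^2 = 0^2 = 0
4AC = 4*6*(-10) = -240
Discriminant = 0 + 240 = 240

240


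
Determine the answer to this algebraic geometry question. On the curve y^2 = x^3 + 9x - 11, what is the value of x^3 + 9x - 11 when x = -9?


Compute x^3 + 9x - 11 at x = -9:
x^3 = (-9)^3 = -729
9*x = 9*(-9) = -81
Sum: -729 - 81 - 11 = -821

-821


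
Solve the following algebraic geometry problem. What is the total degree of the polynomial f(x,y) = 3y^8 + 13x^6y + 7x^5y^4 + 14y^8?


Examine each term for its total degree (sum of exponents).
  Term '3y^8' has total degree 0+8 = 8.
  Term '13x^6y' has total degree 6+1 = 7.
  Term '7x^5y^4' has total degree 5+4 = 9.
  Term '14y^8' has total degree 0+8 = 8.
The maximum total degree among all terms is 9.

9


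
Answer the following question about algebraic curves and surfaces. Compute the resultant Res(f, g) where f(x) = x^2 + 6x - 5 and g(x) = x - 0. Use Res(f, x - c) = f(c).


For Res(f, x - c), we evaluate f at x = c.
f(0) = 0^2 + 6*0 - 5
= 0 + 0 - 5
= 0 - 5 = -5
Res(f, g) = -5

-5


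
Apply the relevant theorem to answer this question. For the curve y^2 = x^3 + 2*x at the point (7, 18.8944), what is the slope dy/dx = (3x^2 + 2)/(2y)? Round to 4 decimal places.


Using implicit differentiation of y^2 = x^3 + 2*x:
2y * dy/dx = 3x^2 + 2
dy/dx = (3x^2 + 2)/(2y)
Numerator: 3*7^2 + 2 = 149
Denominator: 2*18.8944 = 37.7888
dy/dx = 149/37.7888 = 3.9430

3.9430


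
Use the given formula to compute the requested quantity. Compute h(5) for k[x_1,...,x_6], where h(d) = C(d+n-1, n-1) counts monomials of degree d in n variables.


The Hilbert function for the polynomial ring in 6 variables is:
h(d) = C(d+n-1, n-1)
h(5) = C(5+6-1, 6-1) = C(10, 5)
= 10! / (5! * 5!)
= 252

252


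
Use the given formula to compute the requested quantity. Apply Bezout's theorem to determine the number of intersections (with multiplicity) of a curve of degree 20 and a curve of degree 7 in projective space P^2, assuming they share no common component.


Bezout's theorem states the intersection count equals the product of degrees.
Intersection count = 20 * 7 = 140

140


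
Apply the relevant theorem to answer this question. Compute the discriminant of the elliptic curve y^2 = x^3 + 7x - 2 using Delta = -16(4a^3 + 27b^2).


Compute each component:
4a^3 = 4*7^3 = 4*343 = 1372
27b^2 = 27*(-2)^2 = 27*4 = 108
4a^3 + 27b^2 = 1372 + 108 = 1480
Delta = -16*1480 = -23680

-23680


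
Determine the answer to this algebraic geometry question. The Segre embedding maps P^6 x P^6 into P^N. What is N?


The Segre embedding maps P^m x P^n into P^N via
all products of coordinates from each factor.
N = (m+1)(n+1) - 1
N = (6+1)(6+1) - 1
N = 7*7 - 1
N = 49 - 1 = 48

48


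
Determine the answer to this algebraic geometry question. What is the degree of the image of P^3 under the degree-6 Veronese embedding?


The Veronese variety v_6(P^3) has degree d^r.
d^r = 6^3 = 216

216


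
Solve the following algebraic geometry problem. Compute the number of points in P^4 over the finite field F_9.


P^4(F_9) has (q^(n+1) - 1)/(q - 1) points.
= 9^4 + 9^3 + 9^2 + 9^1 + 9^0
= 6561 + 729 + 81 + 9 + 1
= 7381

7381


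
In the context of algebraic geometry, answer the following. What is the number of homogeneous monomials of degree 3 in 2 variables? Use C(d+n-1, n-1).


The number of degree-3 monomials in 2 variables is C(d+n-1, n-1).
= C(3+2-1, 2-1) = C(4, 1)
= 4

4


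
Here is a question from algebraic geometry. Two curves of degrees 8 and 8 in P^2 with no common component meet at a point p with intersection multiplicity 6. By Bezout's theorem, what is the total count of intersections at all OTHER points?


By Bezout's theorem, the total intersection number is d1 * d2.
Total = 8 * 8 = 64
Intersection multiplicity at p = 6
Remaining intersections = 64 - 6 = 58

58


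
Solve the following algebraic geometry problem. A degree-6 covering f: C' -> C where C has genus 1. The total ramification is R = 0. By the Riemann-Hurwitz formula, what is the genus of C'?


Riemann-Hurwitz formula: 2g' - 2 = d(2g - 2) + R
Given: d = 6, g = 1, R = 0
2g' - 2 = 6*(2*1 - 2) + 0
2g' - 2 = 6*0 + 0
2g' - 2 = 0 + 0 = 0
2g' = 2
g' = 1

1


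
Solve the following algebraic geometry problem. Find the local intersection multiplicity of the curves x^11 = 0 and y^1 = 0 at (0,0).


The intersection multiplicity of V(x^a) and V(y^b) at the origin is:
I(O; V(x^11), V(y^1)) = dim_k(k[x,y]/(x^11, y^1))
A basis for k[x,y]/(x^11, y^1) is the set of monomials x^i * y^j
where 0 <= i < 11 and 0 <= j < 1.
The number of such monomials is 11 * 1 = 11

11


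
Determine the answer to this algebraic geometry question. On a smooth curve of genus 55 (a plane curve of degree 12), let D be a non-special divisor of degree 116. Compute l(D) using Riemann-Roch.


First, compute the genus of a smooth plane curve of degree 12:
g = (d-1)(d-2)/2 = (12-1)(12-2)/2 = 55
For a non-special divisor D (i.e., h^1(D) = 0), Riemann-Roch gives:
l(D) = deg(D) - g + 1
Since deg(D) = 116 >= 2g - 1 = 109, D is non-special.
l(D) = 116 - 55 + 1 = 62

62


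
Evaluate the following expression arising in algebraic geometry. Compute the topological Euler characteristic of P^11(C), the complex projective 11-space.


The complex projective space P^11 has one cell in each even real dimension 0, 2, ..., 22.
The cohomology groups are H^{2k}(P^11) = Z for k = 0,...,11, and 0 otherwise.
Euler characteristic = sum of Betti numbers = 1 per even-dimensional cohomology group.
chi(P^11) = 11 + 1 = 12

12


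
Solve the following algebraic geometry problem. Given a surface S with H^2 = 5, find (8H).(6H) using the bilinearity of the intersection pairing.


Using bilinearity of the intersection pairing on a surface S:
(aH).(bH) = ab * (H.H)
We have H^2 = 5.
D.E = (8H).(6H) = 8*6*5
= 48*5
= 240

240


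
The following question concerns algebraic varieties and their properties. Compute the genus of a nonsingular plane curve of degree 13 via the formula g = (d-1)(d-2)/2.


Using the genus formula for smooth plane curves:
g = (d-1)(d-2)/2
g = (13-1)(13-2)/2
g = 12*11/2
g = 132/2 = 66

66


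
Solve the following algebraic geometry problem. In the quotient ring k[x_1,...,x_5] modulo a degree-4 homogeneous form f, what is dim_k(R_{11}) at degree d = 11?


For R = k[x_1,...,x_n]/(f) with f homogeneous of degree e:
The Hilbert series is (1 - t^e)/(1 - t)^n.
So h(d) = C(d+n-1, n-1) - C(d-e+n-1, n-1) for d >= e.
With n=5, e=4, d=11:
C(11+5-1, 5-1) = C(15, 4) = 1365
C(11-4+5-1, 5-1) = C(11, 4) = 330
h(11) = 1365 - 330 = 1035

1035


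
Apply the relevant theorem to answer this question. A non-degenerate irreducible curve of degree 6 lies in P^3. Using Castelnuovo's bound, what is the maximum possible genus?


Castelnuovo's bound: write d - 1 = m(r-1) + epsilon with 0 <= epsilon < r-1.
d - 1 = 6 - 1 = 5
r - 1 = 3 - 1 = 2
5 = 2*2 + 1, so m = 2, epsilon = 1
pi(d, r) = m(m-1)(r-1)/2 + m*epsilon
= 2*1*2/2 + 2*1
= 4/2 + 2
= 2 + 2 = 4

4


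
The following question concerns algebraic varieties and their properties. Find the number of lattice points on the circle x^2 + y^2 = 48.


Systematically check integer values of x where x^2 <= 48.
For each valid x, check if 48 - x^2 is a perfect square.
Total integer solutions found: 0

0


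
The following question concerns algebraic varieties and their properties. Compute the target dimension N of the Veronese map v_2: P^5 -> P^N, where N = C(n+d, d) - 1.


The Veronese embedding v_d: P^n -> P^N maps each point to all
degree-d monomials in n+1 homogeneous coordinates.
N = C(n+d, d) - 1
N = C(5+2, 2) - 1
N = C(7, 2) - 1
C(7, 2) = 21
N = 21 - 1 = 20

20


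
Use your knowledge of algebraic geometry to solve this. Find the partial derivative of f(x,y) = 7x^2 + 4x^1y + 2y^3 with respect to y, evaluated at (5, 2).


df/dy = 4*x^1 + 3*2*y^2
At (5,2): 4*5^1 + 3*2*2^2
= 20 + 24
= 44

44


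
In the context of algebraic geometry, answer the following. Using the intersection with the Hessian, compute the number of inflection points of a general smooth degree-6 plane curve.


For a general smooth plane curve C of degree d, the inflection points are
the intersection of C with its Hessian curve, which has degree 3(d-2).
By Bezout, the total intersection number is d * 3(d-2) = 6 * 12 = 72.
For a general curve every flex is ordinary, so each contributes
multiplicity 1 to C·Hess(C), and the number of distinct inflection
points is 3d(d-2).
Inflection points = 3*6*(6-2) = 3*6*4 = 72

72


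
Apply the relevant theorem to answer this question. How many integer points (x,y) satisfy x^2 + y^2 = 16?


Systematically check integer values of x where x^2 <= 16.
For each valid x, check if 16 - x^2 is a perfect square.
x=0: 16 - 0 = 16, sqrt = 4 (valid)
x=4: 16 - 16 = 0, sqrt = 0 (valid)
Total integer solutions found: 4

4


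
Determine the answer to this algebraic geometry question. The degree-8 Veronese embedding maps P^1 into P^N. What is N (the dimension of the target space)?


The Veronese embedding v_d: P^n -> P^N maps each point to all
degree-d monomials in n+1 homogeneous coordinates.
N = C(n+d, d) - 1
N = C(1+8, 8) - 1
N = C(9, 8) - 1
C(9, 8) = 9
N = 9 - 1 = 8

8


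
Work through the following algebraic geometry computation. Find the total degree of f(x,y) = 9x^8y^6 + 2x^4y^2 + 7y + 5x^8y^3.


Examine each term for its total degree (sum of exponents).
  Term '9x^8y^6' has total degree 8+6 = 14.
  Term '2x^4y^2' has total degree 4+2 = 6.
  Term '7y' has total degree 0+1 = 1.
  Term '5x^8y^3' has total degree 8+3 = 11.
The maximum total degree among all terms is 14.

14


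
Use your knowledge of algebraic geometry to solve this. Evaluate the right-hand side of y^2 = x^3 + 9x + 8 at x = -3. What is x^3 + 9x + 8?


Compute x^3 + 9x + 8 at x = -3:
x^3 = (-3)^3 = -27
9*x = 9*(-3) = -27
Sum: -27 - 27 + 8 = -46

-46


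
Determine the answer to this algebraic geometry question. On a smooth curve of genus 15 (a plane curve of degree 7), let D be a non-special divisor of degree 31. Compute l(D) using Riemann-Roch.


First, compute the genus of a smooth plane curve of degree 7:
g = (d-1)(d-2)/2 = (7-1)(7-2)/2 = 15
For a non-special divisor D (i.e., h^1(D) = 0), Riemann-Roch gives:
l(D) = deg(D) - g + 1
Since deg(D) = 31 >= 2g - 1 = 29, D is non-special.
l(D) = 31 - 15 + 1 = 17

17


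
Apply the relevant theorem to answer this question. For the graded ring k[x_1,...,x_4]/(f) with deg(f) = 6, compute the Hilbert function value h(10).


For R = k[x_1,...,x_n]/(f) with f homogeneous of degree e:
The Hilbert series is (1 - t^e)/(1 - t)^n.
So h(d) = C(d+n-1, n-1) - C(d-e+n-1, n-1) for d >= e.
With n=4, e=6, d=10:
C(10+4-1, 4-1) = C(13, 3) = 286
C(10-6+4-1, 4-1) = C(7, 3) = 35
h(10) = 286 - 35 = 251

251


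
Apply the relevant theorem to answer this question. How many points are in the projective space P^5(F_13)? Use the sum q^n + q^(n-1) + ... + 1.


P^5(F_13) has (q^(n+1) - 1)/(q - 1) points.
= 13^5 + 13^4 + 13^3 + 13^2 + 13^1 + 13^0
= 371293 + 28561 + 2197 + 169 + 13 + 1
= 402234

402234


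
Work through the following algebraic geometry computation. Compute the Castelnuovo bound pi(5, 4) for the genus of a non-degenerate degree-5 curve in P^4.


Castelnuovo's bound: write d - 1 = m(r-1) + epsilon with 0 <= epsilon < r-1.
d - 1 = 5 - 1 = 4
r - 1 = 4 - 1 = 3
4 = 1*3 + 1, so m = 1, epsilon = 1
pi(d, r) = m(m-1)(r-1)/2 + m*epsilon
= 1*0*3/2 + 1*1
= 0/2 + 1
= 0 + 1 = 1

1


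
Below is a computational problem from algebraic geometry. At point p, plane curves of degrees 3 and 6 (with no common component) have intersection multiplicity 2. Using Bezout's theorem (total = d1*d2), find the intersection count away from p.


By Bezout's theorem, the total intersection number is d1 * d2.
Total = 3 * 6 = 18
Intersection multiplicity at p = 2
Remaining intersections = 18 - 2 = 16

16


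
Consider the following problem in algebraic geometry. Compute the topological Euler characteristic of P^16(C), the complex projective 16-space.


The complex projective space P^16 has one cell in each even real dimension 0, 2, ..., 32.
The cohomology groups are H^{2k}(P^16) = Z for k = 0,...,16, and 0 otherwise.
Euler characteristic = sum of Betti numbers = 1 per even-dimensional cohomology group.
chi(P^16) = 16 + 1 = 17

17


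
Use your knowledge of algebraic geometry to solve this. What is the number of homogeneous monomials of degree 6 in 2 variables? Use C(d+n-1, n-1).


The number of degree-6 monomials in 2 variables is C(d+n-1, n-1).
= C(6+2-1, 2-1) = C(7, 1)
= 7

7


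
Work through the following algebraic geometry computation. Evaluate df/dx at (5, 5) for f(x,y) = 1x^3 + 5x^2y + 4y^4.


df/dx = 3*1*x^2 + 2*5*x^1*y
At (5,5): 3*1*5^2 + 2*5*5^1*5
= 75 + 250
= 325

325


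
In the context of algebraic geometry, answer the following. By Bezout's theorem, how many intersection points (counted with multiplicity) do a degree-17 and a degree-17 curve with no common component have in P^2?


Bezout's theorem states the intersection count equals the product of degrees.
Intersection count = 17 * 17 = 289

289


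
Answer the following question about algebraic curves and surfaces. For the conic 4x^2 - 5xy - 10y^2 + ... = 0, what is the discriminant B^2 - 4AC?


The discriminant of a conic Ax^2 + Bxy + Cy^2 + ... = 0 is B^2 - 4AC.
B^2 = (-5)^2 = 25
4AC = 4*4*(-10) = -160
Discriminant = 25 + 160 = 185

185


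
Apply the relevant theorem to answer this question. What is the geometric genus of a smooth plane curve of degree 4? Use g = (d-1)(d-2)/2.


Using the genus formula for smooth plane curves:
g = (d-1)(d-2)/2
g = (4-1)(4-2)/2
g = 3*2/2
g = 6/2 = 3

3


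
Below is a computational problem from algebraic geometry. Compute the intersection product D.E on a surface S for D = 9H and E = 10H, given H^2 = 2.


Using bilinearity of the intersection pairing on a surface S:
(aH).(bH) = ab * (H.H)
We have H^2 = 2.
D.E = (9H).(10H) = 9*10*2
= 90*2
= 180

180


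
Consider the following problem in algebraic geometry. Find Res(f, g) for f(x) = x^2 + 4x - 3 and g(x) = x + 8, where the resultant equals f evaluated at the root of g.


For Res(f, x - c), we evaluate f at x = c.
f(-8) = (-8)^2 + 4*(-8) - 3
= 64 - 32 - 3
= 32 - 3 = 29
Res(f, g) = 29

29


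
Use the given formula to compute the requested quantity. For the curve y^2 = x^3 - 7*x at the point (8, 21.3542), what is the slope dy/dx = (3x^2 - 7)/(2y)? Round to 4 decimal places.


Using implicit differentiation of y^2 = x^3 - 7*x:
2y * dy/dx = 3x^2 - 7
dy/dx = (3x^2 - 7)/(2y)
Numerator: 3*8^2 - 7 = 185
Denominator: 2*21.3542 = 42.7084
dy/dx = 185/42.7084 = 4.3317

4.3317


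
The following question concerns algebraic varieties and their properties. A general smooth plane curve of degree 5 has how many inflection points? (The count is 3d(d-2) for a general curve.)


For a general smooth plane curve C of degree d, the inflection points are
the intersection of C with its Hessian curve, which has degree 3(d-2).
By Bezout, the total intersection number is d * 3(d-2) = 5 * 9 = 45.
For a general curve every flex is ordinary, so each contributes
multiplicity 1 to C·Hess(C), and the number of distinct inflection
points is 3d(d-2).
Inflection points = 3*5*(5-2) = 3*5*3 = 45

45


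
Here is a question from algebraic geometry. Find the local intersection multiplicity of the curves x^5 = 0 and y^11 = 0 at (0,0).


The intersection multiplicity of V(x^a) and V(y^b) at the origin is:
I(O; V(x^5), V(y^11)) = dim_k(k[x,y]/(x^5, y^11))
A basis for k[x,y]/(x^5, y^11) is the set of monomials x^i * y^j
where 0 <= i < 5 and 0 <= j < 11.
The number of such monomials is 5 * 11 = 55

55


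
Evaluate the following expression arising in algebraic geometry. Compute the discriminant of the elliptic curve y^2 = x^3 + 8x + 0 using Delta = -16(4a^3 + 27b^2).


Compute each component:
4a^3 = 4*8^3 = 4*512 = 2048
27b^2 = 27*0^2 = 27*0 = 0
4a^3 + 27b^2 = 2048 + 0 = 2048
Delta = -16*2048 = -32768

-32768


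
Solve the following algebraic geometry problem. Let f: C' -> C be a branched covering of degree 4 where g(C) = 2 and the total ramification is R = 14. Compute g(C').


Riemann-Hurwitz formula: 2g' - 2 = d(2g - 2) + R
Given: d = 4, g = 2, R = 14
2g' - 2 = 4*(2*2 - 2) + 14
2g' - 2 = 4*2 + 14
2g' - 2 = 8 + 14 = 22
2g' = 24
g' = 12

12


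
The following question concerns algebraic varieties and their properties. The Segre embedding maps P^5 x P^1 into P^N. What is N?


The Segre embedding maps P^m x P^n into P^N via
all products of coordinates from each factor.
N = (m+1)(n+1) - 1
N = (5+1)(1+1) - 1
N = 6*2 - 1
N = 12 - 1 = 11

11


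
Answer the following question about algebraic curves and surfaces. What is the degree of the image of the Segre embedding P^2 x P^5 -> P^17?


The degree of the Segre variety P^2 x P^5 is C(m+n, m).
= C(7, 2)
= 21

21


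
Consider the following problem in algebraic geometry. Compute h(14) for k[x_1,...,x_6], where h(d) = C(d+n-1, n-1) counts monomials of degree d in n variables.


The Hilbert function for the polynomial ring in 6 variables is:
h(d) = C(d+n-1, n-1)
h(14) = C(14+6-1, 6-1) = C(19, 5)
= 19! / (5! * 14!)
= 11628

11628


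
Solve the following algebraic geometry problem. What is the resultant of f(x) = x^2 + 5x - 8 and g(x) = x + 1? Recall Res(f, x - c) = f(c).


For Res(f, x - c), we evaluate f at x = c.
f(-1) = (-1)^2 + 5*(-1) - 8
= 1 - 5 - 8
= -4 - 8 = -12
Res(f, g) = -12

-12


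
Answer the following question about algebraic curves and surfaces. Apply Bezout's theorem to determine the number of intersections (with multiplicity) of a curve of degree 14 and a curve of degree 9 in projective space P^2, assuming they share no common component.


Bezout's theorem states the intersection count equals the product of degrees.
Intersection count = 14 * 9 = 126

126


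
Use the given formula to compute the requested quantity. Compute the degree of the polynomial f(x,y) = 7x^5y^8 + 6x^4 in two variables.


Examine each term for its total degree (sum of exponents).
  Term '7x^5y^8' has total degree 5+8 = 13.
  Term '6x^4' has total degree 4+0 = 4.
The maximum total degree among all terms is 13.

13


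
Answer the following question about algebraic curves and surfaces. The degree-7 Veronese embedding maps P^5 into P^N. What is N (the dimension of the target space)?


The Veronese embedding v_d: P^n -> P^N maps each point to all
degree-d monomials in n+1 homogeneous coordinates.
N = C(n+d, d) - 1
N = C(5+7, 7) - 1
N = C(12, 7) - 1
C(12, 7) = 792
N = 792 - 1 = 791

791


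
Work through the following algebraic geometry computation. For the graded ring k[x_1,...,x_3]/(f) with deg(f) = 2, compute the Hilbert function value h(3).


For R = k[x_1,...,x_n]/(f) with f homogeneous of degree e:
The Hilbert series is (1 - t^e)/(1 - t)^n.
So h(d) = C(d+n-1, n-1) - C(d-e+n-1, n-1) for d >= e.
With n=3, e=2, d=3:
C(3+3-1, 3-1) = C(5, 2) = 10
C(3-2+3-1, 3-1) = C(3, 2) = 3
h(3) = 10 - 3 = 7

7


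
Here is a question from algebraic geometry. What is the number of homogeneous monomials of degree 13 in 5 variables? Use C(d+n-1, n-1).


The number of degree-13 monomials in 5 variables is C(d+n-1, n-1).
= C(13+5-1, 5-1) = C(17, 4)
= 2380

2380


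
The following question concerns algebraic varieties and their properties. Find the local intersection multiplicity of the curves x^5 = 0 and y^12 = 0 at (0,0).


The intersection multiplicity of V(x^a) and V(y^b) at the origin is:
I(O; V(x^5), V(y^12)) = dim_k(k[x,y]/(x^5, y^12))
A basis for k[x,y]/(x^5, y^12) is the set of monomials x^i * y^j
where 0 <= i < 5 and 0 <= j < 12.
The number of such monomials is 5 * 12 = 60

60


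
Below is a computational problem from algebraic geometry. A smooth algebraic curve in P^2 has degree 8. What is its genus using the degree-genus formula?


Using the genus formula for smooth plane curves:
g = (d-1)(d-2)/2
g = (8-1)(8-2)/2
g = 7*6/2
g = 42/2 = 21

21


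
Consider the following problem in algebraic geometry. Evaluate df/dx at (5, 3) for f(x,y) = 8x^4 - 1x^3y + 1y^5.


df/dx = 4*8*x^3 + 3*(-1)*x^2*y
At (5,3): 4*8*5^3 + 3*(-1)*5^2*3
= 4000 - 225
= 3775

3775


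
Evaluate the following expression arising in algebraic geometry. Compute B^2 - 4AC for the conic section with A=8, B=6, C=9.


The discriminant of a conic Ax^2 + Bxy + Cy^2 + ... = 0 is B^2 - 4AC.
B^2 = 6^2 = 36
4AC = 4*8*9 = 288
Discriminant = 36 - 288 = -252

-252


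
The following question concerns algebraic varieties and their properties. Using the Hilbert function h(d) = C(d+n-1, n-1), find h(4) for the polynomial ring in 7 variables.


The Hilbert function for the polynomial ring in 7 variables is:
h(d) = C(d+n-1, n-1)
h(4) = C(4+7-1, 7-1) = C(10, 6)
= 10! / (6! * 4!)
= 210

210


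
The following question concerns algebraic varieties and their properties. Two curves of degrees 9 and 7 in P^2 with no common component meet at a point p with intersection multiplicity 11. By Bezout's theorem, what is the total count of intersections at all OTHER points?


By Bezout's theorem, the total intersection number is d1 * d2.
Total = 9 * 7 = 63
Intersection multiplicity at p = 11
Remaining intersections = 63 - 11 = 52

52


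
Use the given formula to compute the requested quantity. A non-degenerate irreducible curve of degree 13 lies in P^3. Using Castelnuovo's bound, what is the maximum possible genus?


Castelnuovo's bound: write d - 1 = m(r-1) + epsilon with 0 <= epsilon < r-1.
d - 1 = 13 - 1 = 12
r - 1 = 3 - 1 = 2
12 = 6*2 + 0, so m = 6, epsilon = 0
pi(d, r) = m(m-1)(r-1)/2 + m*epsilon
= 6*5*2/2 + 6*0
= 60/2 + 0
= 30 + 0 = 30

30


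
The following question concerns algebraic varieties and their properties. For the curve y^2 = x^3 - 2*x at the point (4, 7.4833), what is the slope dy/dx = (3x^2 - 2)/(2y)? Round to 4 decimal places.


Using implicit differentiation of y^2 = x^3 - 2*x:
2y * dy/dx = 3x^2 - 2
dy/dx = (3x^2 - 2)/(2y)
Numerator: 3*4^2 - 2 = 46
Denominator: 2*7.4833 = 14.9666
dy/dx = 46/14.9666 = 3.0735

3.0735


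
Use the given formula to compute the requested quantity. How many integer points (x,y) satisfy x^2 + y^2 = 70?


Systematically check integer values of x where x^2 <= 70.
For each valid x, check if 70 - x^2 is a perfect square.
Total integer solutions found: 0

0


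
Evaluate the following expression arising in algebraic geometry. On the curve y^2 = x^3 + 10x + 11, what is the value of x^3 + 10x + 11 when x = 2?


Compute x^3 + 10x + 11 at x = 2:
x^3 = 2^3 = 8
10*x = 10*2 = 20
Sum: 8 + 20 + 11 = 39

39


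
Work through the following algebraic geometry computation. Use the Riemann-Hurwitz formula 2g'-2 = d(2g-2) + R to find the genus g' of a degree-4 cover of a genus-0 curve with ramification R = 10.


Riemann-Hurwitz formula: 2g' - 2 = d(2g - 2) + R
Given: d = 4, g = 0, R = 10
2g' - 2 = 4*(2*0 - 2) + 10
2g' - 2 = 4*(-2) + 10
2g' - 2 = -8 + 10 = 2
2g' = 4
g' = 2

2


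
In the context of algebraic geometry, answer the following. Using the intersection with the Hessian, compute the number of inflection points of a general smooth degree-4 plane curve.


For a general smooth plane curve C of degree d, the inflection points are
the intersection of C with its Hessian curve, which has degree 3(d-2).
By Bezout, the total intersection number is d * 3(d-2) = 4 * 6 = 24.
For a general curve every flex is ordinary, so each contributes
multiplicity 1 to C·Hess(C), and the number of distinct inflection
points is 3d(d-2).
Inflection points = 3*4*(4-2) = 3*4*2 = 24

24
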